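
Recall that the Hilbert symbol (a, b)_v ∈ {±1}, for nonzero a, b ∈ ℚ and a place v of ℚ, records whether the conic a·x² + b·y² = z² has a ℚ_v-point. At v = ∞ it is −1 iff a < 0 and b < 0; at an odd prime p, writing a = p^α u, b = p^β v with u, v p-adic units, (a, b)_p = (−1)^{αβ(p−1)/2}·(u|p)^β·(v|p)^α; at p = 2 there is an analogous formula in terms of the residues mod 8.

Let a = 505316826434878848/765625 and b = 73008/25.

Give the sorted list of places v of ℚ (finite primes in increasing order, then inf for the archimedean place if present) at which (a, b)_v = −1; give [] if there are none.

(a, b) ≡ (38, 3) mod (ℚ^×)²; places V = {2, 3, 5, 7, 13, 19, ∞}.
(a,b)_∞: sgn(38)=+, sgn(3)=+, so +1.
(a,b)_13: α=6, u≡1; β=2, v≡10 (mod 13); (1|13)=+1, (10|13)=+1; sign (−1)^0·+1^2·+1^6 = +1.
(a,b)_19: α=1, u≡15; β=0, v≡8 (mod 19); (15|19)=-1, (8|19)=-1; sign (−1)^0·-1^0·-1^1 = -1.
(a,b)_2: α=7, β=4; u≡3, v≡3 (mod 8); ε(u)ε(v)=1·1, αω(v)=7·1, βω(u)=4·1; sum ≡ 0  ⇒  +1.
(a,b)_5: α=-6, u≡2; β=-2, v≡3 (mod 5); (2|5)=-1, (3|5)=-1; sign (−1)^0·-1^-2·-1^-6 = +1.
(a,b)_7: α=-2, u≡5; β=0, v≡3 (mod 7); (5|7)=-1, (3|7)=-1; sign (−1)^0·-1^0·-1^-2 = +1.
(a,b)_3: α=16, u≡2; β=3, v≡1 (mod 3); (2|3)=-1, (1|3)=+1; sign (−1)^0·-1^3·+1^16 = -1.
Ram(38, 3) = {3, 19}; no ℚ_3-point on the conic.

[3, 19]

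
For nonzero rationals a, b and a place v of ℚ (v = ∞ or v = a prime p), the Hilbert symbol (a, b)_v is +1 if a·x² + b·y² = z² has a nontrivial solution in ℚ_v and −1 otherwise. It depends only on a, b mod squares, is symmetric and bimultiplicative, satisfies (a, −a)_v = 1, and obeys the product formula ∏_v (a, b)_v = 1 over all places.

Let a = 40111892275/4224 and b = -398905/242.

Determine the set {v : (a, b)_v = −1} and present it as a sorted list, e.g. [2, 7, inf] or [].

[13, 17]

(a, b) ≡ (6006, -2210) mod (ℚ^×)²; places V = {2, 3, 5, 7, 11, 13, 17, 19, ∞}.
(a,b)_19: α=2, u≡13; β=2, v≡12 (mod 19); (13|19)=-1, (12|19)=-1; sign (−1)^0·-1^2·-1^2 = +1.
(a,b)_∞: sgn(6006)=+, sgn(-2210)=−, so +1.
(a,b)_3: α=-1, u≡1; β=0, v≡1 (mod 3); (1|3)=+1, (1|3)=+1; sign (−1)^0·+1^0·+1^-1 = +1.
(a,b)_13: α=3, u≡2; β=1, v≡1 (mod 13); (2|13)=-1, (1|13)=+1; sign (−1)^0·-1^1·+1^3 = -1.
(a,b)_5: α=2, u≡4; β=1, v≡2 (mod 5); (4|5)=+1, (2|5)=-1; sign (−1)^0·+1^1·-1^2 = +1.
(a,b)_17: α=2, u≡10; β=1, v≡3 (mod 17); (10|17)=-1, (3|17)=-1; sign (−1)^0·-1^1·-1^2 = -1.
(a,b)_7: α=1, u≡1; β=0, v≡1 (mod 7); (1|7)=+1, (1|7)=+1; sign (−1)^0·+1^0·+1^1 = +1.
(a,b)_11: α=-1, u≡7; β=-2, v≡5 (mod 11); (7|11)=-1, (5|11)=+1; sign (−1)^0·-1^-2·+1^-1 = +1.
(a,b)_2: α=-7, β=-1; u≡3, v≡7 (mod 8); ε(u)ε(v)=1·1, αω(v)=-7·0, βω(u)=-1·1; sum ≡ 0  ⇒  +1.
(6006, -2210 / ℚ) ramifies at {13, 17}: a division algebra.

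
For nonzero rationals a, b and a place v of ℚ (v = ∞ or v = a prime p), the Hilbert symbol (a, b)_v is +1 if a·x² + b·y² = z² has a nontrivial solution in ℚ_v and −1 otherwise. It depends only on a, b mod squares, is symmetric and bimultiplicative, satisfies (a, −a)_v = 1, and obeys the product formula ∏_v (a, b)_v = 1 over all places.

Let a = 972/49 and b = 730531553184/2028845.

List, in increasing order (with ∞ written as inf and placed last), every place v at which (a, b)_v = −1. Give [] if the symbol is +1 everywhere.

[2, 3, 5, 43]

(a, b) ≡ (3, 47730) mod (ℚ^×)²; places V = {2, 3, 5, 7, 13, 37, 43, ∞}.
(a,b)_7: α=-2, u≡6; β=-4, v≡4 (mod 7); (6|7)=-1, (4|7)=+1; sign (−1)^0·-1^-4·+1^-2 = +1.
(a,b)_37: α=0, u≡7; β=1, v≡14 (mod 37); (7|37)=+1, (14|37)=-1; sign (−1)^0·+1^1·-1^0 = +1.
(a,b)_3: α=5, u≡1; β=15, v≡1 (mod 3); (1|3)=+1, (1|3)=+1; sign (−1)^1·+1^15·+1^5 = -1.
(a,b)_∞: sgn(3)=+, sgn(47730)=+, so +1.
(a,b)_2: α=2, β=5; u≡3, v≡1 (mod 8); ε(u)ε(v)=1·0, αω(v)=2·0, βω(u)=5·1; sum ≡ 1  ⇒  -1.
(a,b)_13: α=0, u≡1; β=-2, v≡5 (mod 13); (1|13)=+1, (5|13)=-1; sign (−1)^0·+1^-2·-1^0 = +1.
(a,b)_43: α=0, u≡33; β=1, v≡4 (mod 43); (33|43)=-1, (4|43)=+1; sign (−1)^0·-1^1·+1^0 = -1.
(a,b)_5: α=0, u≡3; β=-1, v≡1 (mod 5); (3|5)=-1, (1|5)=+1; sign (−1)^0·-1^-1·+1^0 = -1.
|Ram(3, 47730)| = 4, even; anisotropic at {2, 3, 5, 43}.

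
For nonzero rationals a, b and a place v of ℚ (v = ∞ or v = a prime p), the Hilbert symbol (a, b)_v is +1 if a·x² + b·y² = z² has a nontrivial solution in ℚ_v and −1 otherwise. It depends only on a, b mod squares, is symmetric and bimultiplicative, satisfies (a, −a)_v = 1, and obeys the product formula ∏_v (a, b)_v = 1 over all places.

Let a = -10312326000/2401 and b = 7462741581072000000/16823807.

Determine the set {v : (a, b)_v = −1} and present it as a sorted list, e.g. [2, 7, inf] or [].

(a, b) ≡ (-15, 8151) mod (ℚ^×)²; places V = {2, 3, 5, 7, 11, 13, 19, 23, ∞}.
(a,b)_7: α=-4, u≡3; β=-6, v≡5 (mod 7); (3|7)=-1, (5|7)=-1; sign (−1)^0·-1^-6·-1^-4 = +1.
(a,b)_13: α=0, u≡7; β=-1, v≡12 (mod 13); (7|13)=-1, (12|13)=+1; sign (−1)^0·-1^-1·+1^0 = -1.
(a,b)_5: α=3, u≡2; β=6, v≡4 (mod 5); (2|5)=-1, (4|5)=+1; sign (−1)^0·-1^6·+1^3 = +1.
(a,b)_23: α=2, u≡2; β=4, v≡13 (mod 23); (2|23)=+1, (13|23)=+1; sign (−1)^0·+1^4·+1^2 = +1.
(a,b)_11: α=0, u≡8; β=-1, v≡1 (mod 11); (8|11)=-1, (1|11)=+1; sign (−1)^0·-1^-1·+1^0 = -1.
(a,b)_3: α=3, u≡1; β=5, v≡2 (mod 3); (1|3)=+1, (2|3)=-1; sign (−1)^1·+1^5·-1^3 = +1.
(a,b)_2: α=4, β=10; u≡1, v≡7 (mod 8); ε(u)ε(v)=0·1, αω(v)=4·0, βω(u)=10·0; sum ≡ 0  ⇒  +1.
(a,b)_∞: sgn(-15)=−, sgn(8151)=+, so +1.
(a,b)_19: α=2, u≡9; β=3, v≡1 (mod 19); (9|19)=+1, (1|19)=+1; sign (−1)^0·+1^3·+1^2 = +1.
Ram(-15, 8151) = {11, 13}; no ℚ_11-point on the conic.

[11, 13]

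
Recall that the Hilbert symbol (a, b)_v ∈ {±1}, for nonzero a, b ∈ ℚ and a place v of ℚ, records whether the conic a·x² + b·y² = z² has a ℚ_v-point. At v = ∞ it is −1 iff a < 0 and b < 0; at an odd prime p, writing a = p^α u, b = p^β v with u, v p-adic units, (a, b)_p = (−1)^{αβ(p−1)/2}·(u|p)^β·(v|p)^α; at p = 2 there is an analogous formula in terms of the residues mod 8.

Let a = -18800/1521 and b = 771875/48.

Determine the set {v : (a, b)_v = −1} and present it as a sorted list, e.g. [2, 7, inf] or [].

[5, 13, 19, 47]

(a, b) ≡ (-47, 3705) mod (ℚ^×)²; places V = {2, 3, 5, 13, 19, 47, ∞}.
(a,b)_2: α=4, β=-4; u≡1, v≡1 (mod 8); ε(u)ε(v)=0·0, αω(v)=4·0, βω(u)=-4·0; sum ≡ 0  ⇒  +1.
(a,b)_∞: sgn(-47)=−, sgn(3705)=+, so +1.
(a,b)_3: α=-2, u≡1; β=-1, v≡2 (mod 3); (1|3)=+1, (2|3)=-1; sign (−1)^0·+1^-1·-1^-2 = +1.
(a,b)_19: α=0, u≡10; β=1, v≡6 (mod 19); (10|19)=-1, (6|19)=+1; sign (−1)^0·-1^1·+1^0 = -1.
(a,b)_47: α=1, u≡29; β=0, v≡41 (mod 47); (29|47)=-1, (41|47)=-1; sign (−1)^0·-1^0·-1^1 = -1.
(a,b)_5: α=2, u≡3; β=5, v≡4 (mod 5); (3|5)=-1, (4|5)=+1; sign (−1)^0·-1^5·+1^2 = -1.
(a,b)_13: α=-2, u≡7; β=1, v≡12 (mod 13); (7|13)=-1, (12|13)=+1; sign (−1)^0·-1^1·+1^-2 = -1.
|Ram(-47, 3705)| = 4, even; anisotropic at {5, 13, 19, 47}.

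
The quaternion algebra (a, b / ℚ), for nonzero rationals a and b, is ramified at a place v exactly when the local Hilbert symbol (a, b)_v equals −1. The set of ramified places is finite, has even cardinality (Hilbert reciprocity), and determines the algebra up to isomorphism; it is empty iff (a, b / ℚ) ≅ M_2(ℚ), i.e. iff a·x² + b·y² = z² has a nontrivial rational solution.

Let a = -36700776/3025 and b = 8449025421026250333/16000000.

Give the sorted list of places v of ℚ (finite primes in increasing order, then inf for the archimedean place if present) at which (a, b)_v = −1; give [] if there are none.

[2, 13, 29, 31]

Mod squares: a ≡ -12586, b ≡ 533. Check v ∈ {∞, 2, 3, 5, 7, 11, 13, 19, 29, 31, 41}.
v=29: a=29^1·(≡5), b=29^2·(≡8) mod 29; (5|29)=+1, (8|29)=-1; (−1)^{1·2·14}·(+1)^2·(-1)^1 = -1.
v=13: a=13^0·(≡2), b=13^3·(≡8) mod 13; (2|13)=-1, (8|13)=-1; (−1)^{0·3·6}·(-1)^3·(-1)^0 = -1.
v=11: a=11^-2·(≡3), b=11^0·(≡4) mod 11; (3|11)=+1, (4|11)=+1; (−1)^{-2·0·5}·(+1)^0·(+1)^-2 = +1.
v=31: a=31^1·(≡10), b=31^2·(≡22) mod 31; (10|31)=+1, (22|31)=-1; (−1)^{1·2·15}·(+1)^2·(-1)^1 = -1.
v=2: v_2(a)=3, v_2(b)=-10; units ≡ 3, 5 (mod 8); ε·ε+αω+βω = 1·0+3·1+-10·1 ≡ 1  ⇒  (a,b)_2 = -1.
v=41: a=41^0·(≡4), b=41^1·(≡12) mod 41; (4|41)=+1, (12|41)=-1; (−1)^{0·1·20}·(+1)^1·(-1)^0 = +1.
v=∞: -12586 < 0 and 533 > 0  ⇒  (a,b)_∞ = +1.
v=19: a=19^0·(≡1), b=19^2·(≡11) mod 19; (1|19)=+1, (11|19)=+1; (−1)^{0·2·9}·(+1)^2·(+1)^0 = +1.
v=7: a=7^1·(≡4), b=7^2·(≡1) mod 7; (4|7)=+1, (1|7)=+1; (−1)^{1·2·3}·(+1)^2·(+1)^1 = +1.
v=3: a=3^6·(≡2), b=3^8·(≡2) mod 3; (2|3)=-1, (2|3)=-1; (−1)^{6·8·1}·(-1)^8·(-1)^6 = +1.
v=5: a=5^-2·(≡4), b=5^-6·(≡2) mod 5; (4|5)=+1, (2|5)=-1; (−1)^{-2·-6·2}·(+1)^-6·(-1)^-2 = +1.
(-12586, 533 / ℚ) ramifies at {2, 13, 29, 31}: a division algebra.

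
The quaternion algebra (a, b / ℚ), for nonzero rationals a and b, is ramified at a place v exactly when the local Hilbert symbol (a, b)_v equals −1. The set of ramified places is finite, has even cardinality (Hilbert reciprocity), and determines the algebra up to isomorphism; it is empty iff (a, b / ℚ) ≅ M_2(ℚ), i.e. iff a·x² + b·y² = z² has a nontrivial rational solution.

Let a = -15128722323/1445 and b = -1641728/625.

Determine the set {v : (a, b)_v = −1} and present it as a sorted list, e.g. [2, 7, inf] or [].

Mod squares: a ≡ -411015, b ≡ -53. Check v ∈ {∞, 2, 3, 5, 11, 13, 17, 47, 53}.
v=2: v_2(a)=0, v_2(b)=8; units ≡ 1, 3 (mod 8); ε·ε+αω+βω = 0·1+0·1+8·0 ≡ 0  ⇒  (a,b)_2 = +1.
v=47: a=47^1·(≡30), b=47^0·(≡39) mod 47; (30|47)=-1, (39|47)=-1; (−1)^{1·0·23}·(-1)^0·(-1)^1 = -1.
v=5: a=5^-1·(≡3), b=5^-4·(≡2) mod 5; (3|5)=-1, (2|5)=-1; (−1)^{-1·-4·2}·(-1)^-4·(-1)^-1 = -1.
v=3: a=3^3·(≡2), b=3^0·(≡1) mod 3; (2|3)=-1, (1|3)=+1; (−1)^{3·0·1}·(-1)^0·(+1)^3 = +1.
v=17: a=17^-2·(≡5), b=17^0·(≡1) mod 17; (5|17)=-1, (1|17)=+1; (−1)^{-2·0·8}·(-1)^0·(+1)^-2 = +1.
v=13: a=13^2·(≡6), b=13^0·(≡3) mod 13; (6|13)=-1, (3|13)=+1; (−1)^{2·0·6}·(-1)^0·(+1)^2 = +1.
v=∞: -411015 < 0 and -53 < 0  ⇒  (a,b)_∞ = -1.
v=11: a=11^3·(≡8), b=11^2·(≡8) mod 11; (8|11)=-1, (8|11)=-1; (−1)^{3·2·5}·(-1)^2·(-1)^3 = -1.
v=53: a=53^1·(≡28), b=53^1·(≡7) mod 53; (28|53)=+1, (7|53)=+1; (−1)^{1·1·26}·(+1)^1·(+1)^1 = +1.
|Ram(-411015, -53)| = 4, even; anisotropic at {5, 11, 47, ∞}.

[5, 11, 47, inf]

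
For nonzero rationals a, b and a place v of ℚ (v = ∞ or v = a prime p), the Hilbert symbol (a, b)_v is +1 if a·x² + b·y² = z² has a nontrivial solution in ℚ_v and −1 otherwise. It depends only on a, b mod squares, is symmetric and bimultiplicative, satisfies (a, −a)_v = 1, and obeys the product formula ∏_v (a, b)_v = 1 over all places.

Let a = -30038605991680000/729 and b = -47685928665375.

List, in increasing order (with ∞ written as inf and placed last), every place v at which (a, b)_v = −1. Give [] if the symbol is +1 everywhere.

(a, b) ≡ (-22, -15015) mod (ℚ^×)²; places V = {2, 3, 5, 7, 11, 13, 17, 19, ∞}.
(a,b)_3: α=-6, u≡2; β=3, v≡2 (mod 3); (2|3)=-1, (2|3)=-1; sign (−1)^0·-1^3·-1^-6 = -1.
(a,b)_5: α=4, u≡3; β=3, v≡2 (mod 5); (3|5)=-1, (2|5)=-1; sign (−1)^0·-1^3·-1^4 = -1.
(a,b)_13: α=2, u≡3; β=3, v≡7 (mod 13); (3|13)=+1, (7|13)=-1; sign (−1)^0·+1^3·-1^2 = +1.
(a,b)_7: α=0, u≡6; β=1, v≡2 (mod 7); (6|7)=-1, (2|7)=+1; sign (−1)^0·-1^1·+1^0 = -1.
(a,b)_17: α=2, u≡14; β=4, v≡16 (mod 17); (14|17)=-1, (16|17)=+1; sign (−1)^0·-1^4·+1^2 = +1.
(a,b)_11: α=3, u≡1; β=1, v≡7 (mod 11); (1|11)=+1, (7|11)=-1; sign (−1)^1·+1^1·-1^3 = +1.
(a,b)_∞: sgn(-22)=−, sgn(-15015)=−, so -1.
(a,b)_2: α=11, β=0; u≡5, v≡1 (mod 8); ε(u)ε(v)=0·0, αω(v)=11·0, βω(u)=0·1; sum ≡ 0  ⇒  +1.
(a,b)_19: α=2, u≡1; β=0, v≡14 (mod 19); (1|19)=+1, (14|19)=-1; sign (−1)^0·+1^0·-1^2 = +1.
Ram(-22, -15015) = {3, 5, 7, ∞}; no ℚ_3-point on the conic.

[3, 5, 7, inf]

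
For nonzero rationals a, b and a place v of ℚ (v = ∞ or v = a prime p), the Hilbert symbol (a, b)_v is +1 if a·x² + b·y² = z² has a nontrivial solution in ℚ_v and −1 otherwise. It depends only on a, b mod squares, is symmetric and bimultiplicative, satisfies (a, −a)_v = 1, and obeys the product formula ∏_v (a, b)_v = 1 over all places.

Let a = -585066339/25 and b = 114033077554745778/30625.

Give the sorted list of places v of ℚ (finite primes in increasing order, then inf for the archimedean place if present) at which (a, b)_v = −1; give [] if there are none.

Mod squares: a ≡ -11, b ≡ 1122. Check v ∈ {∞, 2, 3, 5, 7, 11, 13, 17, 29}.
v=29: a=29^0·(≡17), b=29^2·(≡28) mod 29; (17|29)=-1, (28|29)=+1; (−1)^{0·2·14}·(-1)^2·(+1)^0 = +1.
v=7: a=7^0·(≡6), b=7^-2·(≡1) mod 7; (6|7)=-1, (1|7)=+1; (−1)^{0·-2·3}·(-1)^-2·(+1)^0 = +1.
v=17: a=17^2·(≡12), b=17^3·(≡9) mod 17; (12|17)=-1, (9|17)=+1; (−1)^{2·3·8}·(-1)^3·(+1)^2 = -1.
v=5: a=5^-2·(≡1), b=5^-4·(≡2) mod 5; (1|5)=+1, (2|5)=-1; (−1)^{-2·-4·2}·(+1)^-4·(-1)^-2 = +1.
v=3: a=3^2·(≡1), b=3^1·(≡2) mod 3; (1|3)=+1, (2|3)=-1; (−1)^{2·1·1}·(+1)^1·(-1)^2 = +1.
v=13: a=13^2·(≡5), b=13^4·(≡9) mod 13; (5|13)=-1, (9|13)=+1; (−1)^{2·4·6}·(-1)^4·(+1)^2 = +1.
v=∞: -11 < 0 and 1122 > 0  ⇒  (a,b)_∞ = +1.
v=2: v_2(a)=0, v_2(b)=1; units ≡ 5, 1 (mod 8); ε·ε+αω+βω = 0·0+0·0+1·1 ≡ 1  ⇒  (a,b)_2 = -1.
v=11: a=11^3·(≡8), b=11^5·(≡5) mod 11; (8|11)=-1, (5|11)=+1; (−1)^{3·5·5}·(-1)^5·(+1)^3 = +1.
|Ram(-11, 1122)| = 2, even; anisotropic at {2, 17}.

[2, 17]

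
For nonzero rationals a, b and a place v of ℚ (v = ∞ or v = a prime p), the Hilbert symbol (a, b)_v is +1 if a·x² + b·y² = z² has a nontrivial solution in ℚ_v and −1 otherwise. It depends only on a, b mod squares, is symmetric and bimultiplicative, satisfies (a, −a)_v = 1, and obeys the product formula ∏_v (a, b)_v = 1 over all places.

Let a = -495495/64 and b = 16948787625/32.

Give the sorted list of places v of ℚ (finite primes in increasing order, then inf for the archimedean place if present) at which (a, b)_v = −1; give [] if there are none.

[5, 13]

(a, b) ≡ (-455, 210) mod (ℚ^×)²; places V = {2, 3, 5, 7, 11, 13, ∞}.
(a,b)_11: α=2, u≡7; β=4, v≡4 (mod 11); (7|11)=-1, (4|11)=+1; sign (−1)^0·-1^4·+1^2 = +1.
(a,b)_5: α=1, u≡4; β=3, v≡3 (mod 5); (4|5)=+1, (3|5)=-1; sign (−1)^0·+1^3·-1^1 = -1.
(a,b)_3: α=2, u≡1; β=3, v≡1 (mod 3); (1|3)=+1, (1|3)=+1; sign (−1)^0·+1^3·+1^2 = +1.
(a,b)_∞: sgn(-455)=−, sgn(210)=+, so +1.
(a,b)_2: α=-6, β=-5; u≡1, v≡1 (mod 8); ε(u)ε(v)=0·0, αω(v)=-6·0, βω(u)=-5·0; sum ≡ 0  ⇒  +1.
(a,b)_13: α=1, u≡12; β=0, v≡7 (mod 13); (12|13)=+1, (7|13)=-1; sign (−1)^0·+1^0·-1^1 = -1.
(a,b)_7: α=1, u≡6; β=3, v≡1 (mod 7); (6|7)=-1, (1|7)=+1; sign (−1)^1·-1^3·+1^1 = +1.
(-455, 210 / ℚ) ramifies at {5, 13}: a division algebra.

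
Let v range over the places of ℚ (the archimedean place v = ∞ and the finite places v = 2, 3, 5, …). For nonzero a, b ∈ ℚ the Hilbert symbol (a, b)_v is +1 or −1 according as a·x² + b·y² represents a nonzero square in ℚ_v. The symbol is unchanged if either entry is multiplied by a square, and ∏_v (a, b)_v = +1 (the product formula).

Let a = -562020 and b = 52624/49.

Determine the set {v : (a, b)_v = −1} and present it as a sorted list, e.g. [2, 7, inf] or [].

Mod squares: a ≡ -140505, b ≡ 3289. Check v ∈ {∞, 2, 3, 5, 7, 11, 13, 17, 19, 23, 29}.
v=5: a=5^1·(≡1), b=5^0·(≡1) mod 5; (1|5)=+1, (1|5)=+1; (−1)^{1·0·2}·(+1)^0·(+1)^1 = +1.
v=13: a=13^0·(≡9), b=13^1·(≡7) mod 13; (9|13)=+1, (7|13)=-1; (−1)^{0·1·6}·(+1)^1·(-1)^0 = +1.
v=2: v_2(a)=2, v_2(b)=4; units ≡ 7, 1 (mod 8); ε·ε+αω+βω = 1·0+2·0+4·0 ≡ 0  ⇒  (a,b)_2 = +1.
v=19: a=19^1·(≡3), b=19^0·(≡15) mod 19; (3|19)=-1, (15|19)=-1; (−1)^{1·0·9}·(-1)^0·(-1)^1 = -1.
v=29: a=29^1·(≡21), b=29^0·(≡27) mod 29; (21|29)=-1, (27|29)=-1; (−1)^{1·0·14}·(-1)^0·(-1)^1 = -1.
v=7: a=7^0·(≡3), b=7^-2·(≡5) mod 7; (3|7)=-1, (5|7)=-1; (−1)^{0·-2·3}·(-1)^-2·(-1)^0 = +1.
v=∞: -140505 < 0 and 3289 > 0  ⇒  (a,b)_∞ = +1.
v=3: a=3^1·(≡1), b=3^0·(≡1) mod 3; (1|3)=+1, (1|3)=+1; (−1)^{1·0·1}·(+1)^0·(+1)^1 = +1.
v=17: a=17^1·(≡5), b=17^0·(≡4) mod 17; (5|17)=-1, (4|17)=+1; (−1)^{1·0·8}·(-1)^0·(+1)^1 = +1.
v=23: a=23^0·(≡8), b=23^1·(≡19) mod 23; (8|23)=+1, (19|23)=-1; (−1)^{0·1·11}·(+1)^1·(-1)^0 = +1.
v=11: a=11^0·(≡3), b=11^1·(≡2) mod 11; (3|11)=+1, (2|11)=-1; (−1)^{0·1·5}·(+1)^1·(-1)^0 = +1.
Ram(-140505, 3289) = {19, 29}; no ℚ_19-point on the conic.

[19, 29]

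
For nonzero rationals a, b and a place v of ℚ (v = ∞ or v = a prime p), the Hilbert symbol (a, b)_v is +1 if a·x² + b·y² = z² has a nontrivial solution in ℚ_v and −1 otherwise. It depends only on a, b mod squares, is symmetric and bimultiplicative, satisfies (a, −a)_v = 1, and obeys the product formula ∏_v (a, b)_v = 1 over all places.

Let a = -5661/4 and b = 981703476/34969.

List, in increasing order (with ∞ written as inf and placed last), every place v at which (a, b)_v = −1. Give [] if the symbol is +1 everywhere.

[13, 17, 37, 47]

(a, b) ≡ (-629, 336661) mod (ℚ^×)²; places V = {2, 3, 11, 13, 17, 19, 29, 37, 47, ∞}.
(a,b)_∞: sgn(-629)=−, sgn(336661)=+, so +1.
(a,b)_2: α=-2, β=2; u≡3, v≡5 (mod 8); ε(u)ε(v)=1·0, αω(v)=-2·1, βω(u)=2·1; sum ≡ 0  ⇒  +1.
(a,b)_11: α=0, u≡1; β=-2, v≡2 (mod 11); (1|11)=+1, (2|11)=-1; sign (−1)^0·+1^-2·-1^0 = +1.
(a,b)_19: α=0, u≡5; β=1, v≡11 (mod 19); (5|19)=+1, (11|19)=+1; sign (−1)^0·+1^1·+1^0 = +1.
(a,b)_3: α=2, u≡1; β=6, v≡1 (mod 3); (1|3)=+1, (1|3)=+1; sign (−1)^0·+1^6·+1^2 = +1.
(a,b)_13: α=0, u≡5; β=1, v≡9 (mod 13); (5|13)=-1, (9|13)=+1; sign (−1)^0·-1^1·+1^0 = -1.
(a,b)_17: α=1, u≡6; β=-2, v≡11 (mod 17); (6|17)=-1, (11|17)=-1; sign (−1)^0·-1^-2·-1^1 = -1.
(a,b)_47: α=0, u≡30; β=1, v≡38 (mod 47); (30|47)=-1, (38|47)=-1; sign (−1)^0·-1^1·-1^0 = -1.
(a,b)_37: α=1, u≡8; β=0, v≡22 (mod 37); (8|37)=-1, (22|37)=-1; sign (−1)^0·-1^0·-1^1 = -1.
(a,b)_29: α=0, u≡13; β=1, v≡6 (mod 29); (13|29)=+1, (6|29)=+1; sign (−1)^0·+1^1·+1^0 = +1.
Ram(-629, 336661) = {13, 17, 37, 47}; no ℚ_13-point on the conic.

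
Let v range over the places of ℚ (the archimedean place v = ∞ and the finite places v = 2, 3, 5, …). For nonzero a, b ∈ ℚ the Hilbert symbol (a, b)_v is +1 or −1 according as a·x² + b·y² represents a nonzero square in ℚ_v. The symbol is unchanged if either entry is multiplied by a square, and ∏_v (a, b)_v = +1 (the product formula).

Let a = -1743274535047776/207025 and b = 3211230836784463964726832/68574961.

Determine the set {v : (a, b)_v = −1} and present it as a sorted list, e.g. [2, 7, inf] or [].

[2, 31, 47, 53]

Mod squares: a ≡ -55366, b ≡ 1643. Check v ∈ {∞, 2, 3, 5, 7, 13, 19, 31, 47, 53}.
v=13: a=13^-2·(≡12), b=13^-4·(≡2) mod 13; (12|13)=+1, (2|13)=-1; (−1)^{-2·-4·6}·(+1)^-4·(-1)^-2 = +1.
v=31: a=31^3·(≡17), b=31^5·(≡15) mod 31; (17|31)=-1, (15|31)=-1; (−1)^{3·5·15}·(-1)^5·(-1)^3 = -1.
v=3: a=3^6·(≡2), b=3^10·(≡2) mod 3; (2|3)=-1, (2|3)=-1; (−1)^{6·10·1}·(-1)^10·(-1)^6 = +1.
v=2: v_2(a)=5, v_2(b)=4; units ≡ 5, 3 (mod 8); ε·ε+αω+βω = 0·1+5·1+4·1 ≡ 1  ⇒  (a,b)_2 = -1.
v=5: a=5^-2·(≡4), b=5^0·(≡2) mod 5; (4|5)=+1, (2|5)=-1; (−1)^{-2·0·2}·(+1)^0·(-1)^-2 = +1.
v=53: a=53^2·(≡23), b=53^3·(≡19) mod 53; (23|53)=-1, (19|53)=-1; (−1)^{2·3·26}·(-1)^3·(-1)^2 = -1.
v=∞: -55366 < 0 and 1643 > 0  ⇒  (a,b)_∞ = +1.
v=19: a=19^1·(≡13), b=19^2·(≡5) mod 19; (13|19)=-1, (5|19)=+1; (−1)^{1·2·9}·(-1)^2·(+1)^1 = +1.
v=7: a=7^-2·(≡1), b=7^-4·(≡3) mod 7; (1|7)=+1, (3|7)=-1; (−1)^{-2·-4·3}·(+1)^-4·(-1)^-2 = +1.
v=47: a=47^1·(≡19), b=47^2·(≡44) mod 47; (19|47)=-1, (44|47)=-1; (−1)^{1·2·23}·(-1)^2·(-1)^1 = -1.
Ram(-55366, 1643) = {2, 31, 47, 53}; no ℚ_2-point on the conic.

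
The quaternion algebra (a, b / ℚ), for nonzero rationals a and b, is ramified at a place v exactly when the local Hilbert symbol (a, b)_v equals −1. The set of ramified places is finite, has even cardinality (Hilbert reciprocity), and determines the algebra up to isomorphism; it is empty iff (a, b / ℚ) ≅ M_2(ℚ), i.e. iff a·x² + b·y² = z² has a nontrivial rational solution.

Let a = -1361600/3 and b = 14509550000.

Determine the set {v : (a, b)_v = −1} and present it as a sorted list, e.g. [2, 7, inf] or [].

(a, b) ≡ (-2553, 1450955) mod (ℚ^×)²; places V = {2, 3, 5, 11, 23, 31, 37, ∞}.
(a,b)_37: α=1, u≡5; β=1, v≡24 (mod 37); (5|37)=-1, (24|37)=-1; sign (−1)^0·-1^1·-1^1 = +1.
(a,b)_31: α=0, u≡25; β=1, v≡3 (mod 31); (25|31)=+1, (3|31)=-1; sign (−1)^0·+1^1·-1^0 = +1.
(a,b)_23: α=1, u≡16; β=1, v≡20 (mod 23); (16|23)=+1, (20|23)=-1; sign (−1)^1·+1^1·-1^1 = +1.
(a,b)_11: α=0, u≡8; β=1, v≡4 (mod 11); (8|11)=-1, (4|11)=+1; sign (−1)^0·-1^1·+1^0 = -1.
(a,b)_∞: sgn(-2553)=−, sgn(1450955)=+, so +1.
(a,b)_5: α=2, u≡2; β=5, v≡1 (mod 5); (2|5)=-1, (1|5)=+1; sign (−1)^0·-1^5·+1^2 = -1.
(a,b)_3: α=-1, u≡1; β=0, v≡2 (mod 3); (1|3)=+1, (2|3)=-1; sign (−1)^0·+1^0·-1^-1 = -1.
(a,b)_2: α=6, β=4; u≡7, v≡3 (mod 8); ε(u)ε(v)=1·1, αω(v)=6·1, βω(u)=4·0; sum ≡ 1  ⇒  -1.
(-2553, 1450955 / ℚ) ramifies at {2, 3, 5, 11}: a division algebra.

[2, 3, 5, 11]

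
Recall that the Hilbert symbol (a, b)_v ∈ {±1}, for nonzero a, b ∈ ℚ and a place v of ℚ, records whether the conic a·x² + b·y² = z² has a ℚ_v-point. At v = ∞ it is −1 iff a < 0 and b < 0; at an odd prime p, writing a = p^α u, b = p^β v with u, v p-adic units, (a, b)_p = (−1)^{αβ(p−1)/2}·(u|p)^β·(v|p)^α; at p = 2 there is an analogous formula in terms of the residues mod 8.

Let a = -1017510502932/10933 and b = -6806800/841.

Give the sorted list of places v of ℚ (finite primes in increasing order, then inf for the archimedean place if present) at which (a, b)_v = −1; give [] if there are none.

(a, b) ≡ (-1001, -17017) mod (ℚ^×)²; places V = {2, 3, 5, 7, 11, 13, 17, 23, 29, ∞}.
(a,b)_7: α=5, u≡4; β=1, v≡5 (mod 7); (4|7)=+1, (5|7)=-1; sign (−1)^1·+1^1·-1^5 = +1.
(a,b)_∞: sgn(-1001)=−, sgn(-17017)=−, so -1.
(a,b)_5: α=0, u≡1; β=2, v≡3 (mod 5); (1|5)=+1, (3|5)=-1; sign (−1)^0·+1^2·-1^0 = +1.
(a,b)_3: α=2, u≡1; β=0, v≡2 (mod 3); (1|3)=+1, (2|3)=-1; sign (−1)^0·+1^0·-1^2 = +1.
(a,b)_2: α=2, β=4; u≡7, v≡7 (mod 8); ε(u)ε(v)=1·1, αω(v)=2·0, βω(u)=4·0; sum ≡ 1  ⇒  -1.
(a,b)_29: α=-2, u≡12; β=-2, v≡22 (mod 29); (12|29)=-1, (22|29)=+1; sign (−1)^0·-1^-2·+1^-2 = +1.
(a,b)_23: α=2, u≡20; β=0, v≡18 (mod 23); (20|23)=-1, (18|23)=+1; sign (−1)^0·-1^0·+1^2 = +1.
(a,b)_13: α=-1, u≡10; β=1, v≡3 (mod 13); (10|13)=+1, (3|13)=+1; sign (−1)^0·+1^1·+1^-1 = +1.
(a,b)_17: α=2, u≡13; β=1, v≡15 (mod 17); (13|17)=+1, (15|17)=+1; sign (−1)^0·+1^1·+1^2 = +1.
(a,b)_11: α=1, u≡2; β=1, v≡1 (mod 11); (2|11)=-1, (1|11)=+1; sign (−1)^1·-1^1·+1^1 = +1.
|Ram(-1001, -17017)| = 2, even; anisotropic at {2, ∞}.

[2, inf]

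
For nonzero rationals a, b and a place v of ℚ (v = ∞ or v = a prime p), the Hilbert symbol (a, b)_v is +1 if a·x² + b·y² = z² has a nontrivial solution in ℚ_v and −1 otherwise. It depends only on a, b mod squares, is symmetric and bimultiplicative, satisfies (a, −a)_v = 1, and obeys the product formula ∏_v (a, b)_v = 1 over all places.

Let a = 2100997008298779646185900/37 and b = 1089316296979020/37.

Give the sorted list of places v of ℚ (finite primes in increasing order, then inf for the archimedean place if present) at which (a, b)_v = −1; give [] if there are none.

Mod squares: a ≡ 16687, b ≡ 235135. Check v ∈ {∞, 2, 3, 5, 7, 11, 17, 31, 37, 41}.
v=17: a=17^0·(≡14), b=17^2·(≡2) mod 17; (14|17)=-1, (2|17)=+1; (−1)^{0·2·8}·(-1)^2·(+1)^0 = +1.
v=2: v_2(a)=2, v_2(b)=2; units ≡ 7, 7 (mod 8); ε·ε+αω+βω = 1·1+2·0+2·0 ≡ 1  ⇒  (a,b)_2 = -1.
v=7: a=7^4·(≡6), b=7^0·(≡6) mod 7; (6|7)=-1, (6|7)=-1; (−1)^{4·0·3}·(-1)^0·(-1)^4 = +1.
v=41: a=41^5·(≡38), b=41^3·(≡37) mod 41; (38|41)=-1, (37|41)=+1; (−1)^{5·3·20}·(-1)^3·(+1)^5 = -1.
v=3: a=3^10·(≡1), b=3^6·(≡1) mod 3; (1|3)=+1, (1|3)=+1; (−1)^{10·6·1}·(+1)^6·(+1)^10 = +1.
v=31: a=31^2·(≡2), b=31^1·(≡3) mod 31; (2|31)=+1, (3|31)=-1; (−1)^{2·1·15}·(+1)^1·(-1)^2 = +1.
v=37: a=37^-1·(≡30), b=37^-1·(≡36) mod 37; (30|37)=+1, (36|37)=+1; (−1)^{-1·-1·18}·(+1)^-1·(+1)^-1 = +1.
v=∞: 16687 > 0 and 235135 > 0  ⇒  (a,b)_∞ = +1.
v=11: a=11^3·(≡8), b=11^2·(≡10) mod 11; (8|11)=-1, (10|11)=-1; (−1)^{3·2·5}·(-1)^2·(-1)^3 = -1.
v=5: a=5^2·(≡3), b=5^1·(≡2) mod 5; (3|5)=-1, (2|5)=-1; (−1)^{2·1·2}·(-1)^1·(-1)^2 = -1.
(16687, 235135 / ℚ) ramifies at {2, 5, 11, 41}: a division algebra.

[2, 5, 11, 41]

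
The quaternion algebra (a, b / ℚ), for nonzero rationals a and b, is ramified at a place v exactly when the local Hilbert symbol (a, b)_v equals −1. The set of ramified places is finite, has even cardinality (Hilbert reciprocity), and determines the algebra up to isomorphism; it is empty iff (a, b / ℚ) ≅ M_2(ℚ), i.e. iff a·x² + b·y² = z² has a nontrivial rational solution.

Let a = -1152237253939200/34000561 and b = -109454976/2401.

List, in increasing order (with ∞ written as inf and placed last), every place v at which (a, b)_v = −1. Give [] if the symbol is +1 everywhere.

Mod squares: a ≡ -253, b ≡ -2346. Check v ∈ {∞, 2, 3, 5, 7, 11, 13, 17, 19, 23}.
v=5: a=5^2·(≡2), b=5^0·(≡4) mod 5; (2|5)=-1, (4|5)=+1; (−1)^{2·0·2}·(-1)^0·(+1)^2 = +1.
v=11: a=11^1·(≡2), b=11^0·(≡6) mod 11; (2|11)=-1, (6|11)=-1; (−1)^{1·0·5}·(-1)^0·(-1)^1 = -1.
v=2: v_2(a)=12, v_2(b)=7; units ≡ 3, 3 (mod 8); ε·ε+αω+βω = 1·1+12·1+7·1 ≡ 0  ⇒  (a,b)_2 = +1.
v=19: a=19^2·(≡18), b=19^0·(≡13) mod 19; (18|19)=-1, (13|19)=-1; (−1)^{2·0·9}·(-1)^0·(-1)^2 = +1.
v=7: a=7^-6·(≡6), b=7^-4·(≡6) mod 7; (6|7)=-1, (6|7)=-1; (−1)^{-6·-4·3}·(-1)^-4·(-1)^-6 = +1.
v=23: a=23^1·(≡8), b=23^1·(≡2) mod 23; (8|23)=+1, (2|23)=+1; (−1)^{1·1·11}·(+1)^1·(+1)^1 = -1.
v=17: a=17^-2·(≡16), b=17^1·(≡13) mod 17; (16|17)=+1, (13|17)=+1; (−1)^{-2·1·8}·(+1)^1·(+1)^-2 = +1.
v=∞: -253 < 0 and -2346 < 0  ⇒  (a,b)_∞ = -1.
v=13: a=13^2·(≡6), b=13^0·(≡5) mod 13; (6|13)=-1, (5|13)=-1; (−1)^{2·0·6}·(-1)^0·(-1)^2 = +1.
v=3: a=3^6·(≡2), b=3^7·(≡1) mod 3; (2|3)=-1, (1|3)=+1; (−1)^{6·7·1}·(-1)^7·(+1)^6 = -1.
(-253, -2346 / ℚ) ramifies at {3, 11, 23, ∞}: a division algebra.

[3, 11, 23, inf]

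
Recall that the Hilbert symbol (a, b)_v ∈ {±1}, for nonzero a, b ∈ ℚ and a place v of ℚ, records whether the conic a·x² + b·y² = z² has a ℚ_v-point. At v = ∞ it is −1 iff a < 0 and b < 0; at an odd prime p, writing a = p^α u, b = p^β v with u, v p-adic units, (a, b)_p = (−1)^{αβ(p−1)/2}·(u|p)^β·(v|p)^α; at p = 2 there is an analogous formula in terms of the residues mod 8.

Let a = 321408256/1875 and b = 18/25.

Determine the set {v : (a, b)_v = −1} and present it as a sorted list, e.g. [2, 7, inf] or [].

(a, b) ≡ (22287, 2) mod (ℚ^×)²; places V = {2, 3, 5, 13, 17, 19, 23, ∞}.
(a,b)_2: α=8, β=1; u≡7, v≡1 (mod 8); ε(u)ε(v)=1·0, αω(v)=8·0, βω(u)=1·0; sum ≡ 0  ⇒  +1.
(a,b)_17: α=1, u≡1; β=0, v≡15 (mod 17); (1|17)=+1, (15|17)=+1; sign (−1)^0·+1^0·+1^1 = +1.
(a,b)_∞: sgn(22287)=+, sgn(2)=+, so +1.
(a,b)_3: α=-1, u≡1; β=2, v≡2 (mod 3); (1|3)=+1, (2|3)=-1; sign (−1)^0·+1^2·-1^-1 = -1.
(a,b)_5: α=-4, u≡2; β=-2, v≡3 (mod 5); (2|5)=-1, (3|5)=-1; sign (−1)^0·-1^-2·-1^-4 = +1.
(a,b)_23: α=1, u≡2; β=0, v≡9 (mod 23); (2|23)=+1, (9|23)=+1; sign (−1)^0·+1^0·+1^1 = +1.
(a,b)_13: α=2, u≡5; β=0, v≡8 (mod 13); (5|13)=-1, (8|13)=-1; sign (−1)^0·-1^0·-1^2 = +1.
(a,b)_19: α=1, u≡14; β=0, v≡3 (mod 19); (14|19)=-1, (3|19)=-1; sign (−1)^0·-1^0·-1^1 = -1.
(22287, 2 / ℚ) ramifies at {3, 19}: a division algebra.

[3, 19]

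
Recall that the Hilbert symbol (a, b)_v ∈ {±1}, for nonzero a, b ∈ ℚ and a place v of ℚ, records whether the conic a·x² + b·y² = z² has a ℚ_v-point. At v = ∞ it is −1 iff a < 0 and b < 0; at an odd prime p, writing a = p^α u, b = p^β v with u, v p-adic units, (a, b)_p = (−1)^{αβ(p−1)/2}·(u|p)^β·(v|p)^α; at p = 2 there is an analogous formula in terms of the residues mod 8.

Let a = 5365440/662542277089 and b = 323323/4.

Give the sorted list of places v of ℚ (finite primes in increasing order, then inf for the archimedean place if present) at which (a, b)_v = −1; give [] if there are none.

[2, 5, 7, 13]

Mod squares: a ≡ 115, b ≡ 323323. Check v ∈ {∞, 2, 3, 5, 7, 11, 13, 17, 19, 23, 31}.
v=17: a=17^0·(≡16), b=17^1·(≡16) mod 17; (16|17)=+1, (16|17)=+1; (−1)^{0·1·8}·(+1)^1·(+1)^0 = +1.
v=2: v_2(a)=6, v_2(b)=-2; units ≡ 3, 3 (mod 8); ε·ε+αω+βω = 1·1+6·1+-2·1 ≡ 1  ⇒  (a,b)_2 = -1.
v=31: a=31^-4·(≡12), b=31^0·(≡6) mod 31; (12|31)=-1, (6|31)=-1; (−1)^{-4·0·15}·(-1)^0·(-1)^-4 = +1.
v=11: a=11^-4·(≡1), b=11^1·(≡3) mod 11; (1|11)=+1, (3|11)=+1; (−1)^{-4·1·5}·(+1)^1·(+1)^-4 = +1.
v=7: a=7^-2·(≡5), b=7^1·(≡6) mod 7; (5|7)=-1, (6|7)=-1; (−1)^{-2·1·3}·(-1)^1·(-1)^-2 = -1.
v=3: a=3^6·(≡1), b=3^0·(≡1) mod 3; (1|3)=+1, (1|3)=+1; (−1)^{6·0·1}·(+1)^0·(+1)^6 = +1.
v=13: a=13^0·(≡7), b=13^1·(≡7) mod 13; (7|13)=-1, (7|13)=-1; (−1)^{0·1·6}·(-1)^1·(-1)^0 = -1.
v=5: a=5^1·(≡2), b=5^0·(≡2) mod 5; (2|5)=-1, (2|5)=-1; (−1)^{1·0·2}·(-1)^0·(-1)^1 = -1.
v=∞: 115 > 0 and 323323 > 0  ⇒  (a,b)_∞ = +1.
v=19: a=19^0·(≡1), b=19^1·(≡3) mod 19; (1|19)=+1, (3|19)=-1; (−1)^{0·1·9}·(+1)^1·(-1)^0 = +1.
v=23: a=23^1·(≡22), b=23^0·(≡3) mod 23; (22|23)=-1, (3|23)=+1; (−1)^{1·0·11}·(-1)^0·(+1)^1 = +1.
(115, 323323 / ℚ) ramifies at {2, 5, 7, 13}: a division algebra.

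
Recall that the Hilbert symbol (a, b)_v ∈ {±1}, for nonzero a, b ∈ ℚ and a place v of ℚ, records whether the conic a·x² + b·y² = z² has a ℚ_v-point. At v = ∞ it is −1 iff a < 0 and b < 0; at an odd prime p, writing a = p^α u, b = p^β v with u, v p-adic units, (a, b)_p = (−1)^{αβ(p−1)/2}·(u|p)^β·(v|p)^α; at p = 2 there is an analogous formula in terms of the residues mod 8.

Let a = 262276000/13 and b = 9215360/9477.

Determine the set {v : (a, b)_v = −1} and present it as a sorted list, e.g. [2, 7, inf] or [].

Mod squares: a ≡ 8523970, b ≡ 15470. Check v ∈ {∞, 2, 3, 5, 7, 11, 13, 17, 19, 29}.
v=11: a=11^0·(≡4), b=11^2·(≡3) mod 11; (4|11)=+1, (3|11)=+1; (−1)^{0·2·5}·(+1)^2·(+1)^0 = +1.
v=5: a=5^3·(≡1), b=5^1·(≡1) mod 5; (1|5)=+1, (1|5)=+1; (−1)^{3·1·2}·(+1)^1·(+1)^3 = +1.
v=7: a=7^1·(≡4), b=7^1·(≡3) mod 7; (4|7)=+1, (3|7)=-1; (−1)^{1·1·3}·(+1)^1·(-1)^1 = +1.
v=2: v_2(a)=5, v_2(b)=7; units ≡ 1, 7 (mod 8); ε·ε+αω+βω = 0·1+5·0+7·0 ≡ 0  ⇒  (a,b)_2 = +1.
v=19: a=19^1·(≡18), b=19^0·(≡5) mod 19; (18|19)=-1, (5|19)=+1; (−1)^{1·0·9}·(-1)^0·(+1)^1 = +1.
v=17: a=17^1·(≡11), b=17^1·(≡15) mod 17; (11|17)=-1, (15|17)=+1; (−1)^{1·1·8}·(-1)^1·(+1)^1 = -1.
v=3: a=3^0·(≡1), b=3^-6·(≡2) mod 3; (1|3)=+1, (2|3)=-1; (−1)^{0·-6·1}·(+1)^-6·(-1)^0 = +1.
v=∞: 8523970 > 0 and 15470 > 0  ⇒  (a,b)_∞ = +1.
v=13: a=13^-1·(≡12), b=13^-1·(≡11) mod 13; (12|13)=+1, (11|13)=-1; (−1)^{-1·-1·6}·(+1)^-1·(-1)^-1 = -1.
v=29: a=29^1·(≡18), b=29^0·(≡24) mod 29; (18|29)=-1, (24|29)=+1; (−1)^{1·0·14}·(-1)^0·(+1)^1 = +1.
(8523970, 15470 / ℚ) ramifies at {13, 17}: a division algebra.

[13, 17]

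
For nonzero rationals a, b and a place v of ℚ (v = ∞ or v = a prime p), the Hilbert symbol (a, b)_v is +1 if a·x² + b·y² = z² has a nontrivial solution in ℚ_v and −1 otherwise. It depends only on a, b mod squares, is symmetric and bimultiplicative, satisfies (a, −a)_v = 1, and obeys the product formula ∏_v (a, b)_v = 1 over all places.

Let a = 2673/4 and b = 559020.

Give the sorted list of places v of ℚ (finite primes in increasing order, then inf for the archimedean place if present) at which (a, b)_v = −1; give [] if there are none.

Mod squares: a ≡ 33, b ≡ 1155. Check v ∈ {∞, 2, 3, 5, 7, 11}.
v=∞: 33 > 0 and 1155 > 0  ⇒  (a,b)_∞ = +1.
v=11: a=11^1·(≡3), b=11^3·(≡2) mod 11; (3|11)=+1, (2|11)=-1; (−1)^{1·3·5}·(+1)^3·(-1)^1 = +1.
v=5: a=5^0·(≡2), b=5^1·(≡4) mod 5; (2|5)=-1, (4|5)=+1; (−1)^{0·1·2}·(-1)^1·(+1)^0 = -1.
v=2: v_2(a)=-2, v_2(b)=2; units ≡ 1, 3 (mod 8); ε·ε+αω+βω = 0·1+-2·1+2·0 ≡ 0  ⇒  (a,b)_2 = +1.
v=7: a=7^0·(≡5), b=7^1·(≡4) mod 7; (5|7)=-1, (4|7)=+1; (−1)^{0·1·3}·(-1)^1·(+1)^0 = -1.
v=3: a=3^5·(≡2), b=3^1·(≡1) mod 3; (2|3)=-1, (1|3)=+1; (−1)^{5·1·1}·(-1)^1·(+1)^5 = +1.
|Ram(33, 1155)| = 2, even; anisotropic at {5, 7}.

[5, 7]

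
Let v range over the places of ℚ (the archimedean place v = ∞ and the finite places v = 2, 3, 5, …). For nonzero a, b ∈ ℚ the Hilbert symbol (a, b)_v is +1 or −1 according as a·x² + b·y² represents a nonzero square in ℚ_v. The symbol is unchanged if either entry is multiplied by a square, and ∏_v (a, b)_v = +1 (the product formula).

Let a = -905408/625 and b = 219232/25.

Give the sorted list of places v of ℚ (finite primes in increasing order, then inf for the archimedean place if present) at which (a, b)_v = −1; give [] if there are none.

(a, b) ≡ (-14147, 13702) mod (ℚ^×)²; places V = {2, 5, 7, 13, 17, 31, 43, 47, ∞}.
(a,b)_2: α=6, β=5; u≡5, v≡3 (mod 8); ε(u)ε(v)=0·1, αω(v)=6·1, βω(u)=5·1; sum ≡ 1  ⇒  -1.
(a,b)_∞: sgn(-14147)=−, sgn(13702)=+, so +1.
(a,b)_47: α=1, u≡34; β=0, v≡16 (mod 47); (34|47)=+1, (16|47)=+1; sign (−1)^0·+1^0·+1^1 = +1.
(a,b)_17: α=0, u≡14; β=1, v≡14 (mod 17); (14|17)=-1, (14|17)=-1; sign (−1)^0·-1^1·-1^0 = -1.
(a,b)_13: α=0, u≡3; β=1, v≡10 (mod 13); (3|13)=+1, (10|13)=+1; sign (−1)^0·+1^1·+1^0 = +1.
(a,b)_43: α=1, u≡38; β=0, v≡42 (mod 43); (38|43)=+1, (42|43)=-1; sign (−1)^0·+1^0·-1^1 = -1.
(a,b)_31: α=0, u≡8; β=1, v≡20 (mod 31); (8|31)=+1, (20|31)=+1; sign (−1)^0·+1^1·+1^0 = +1.
(a,b)_5: α=-4, u≡2; β=-2, v≡2 (mod 5); (2|5)=-1, (2|5)=-1; sign (−1)^0·-1^-2·-1^-4 = +1.
(a,b)_7: α=1, u≡1; β=0, v≡5 (mod 7); (1|7)=+1, (5|7)=-1; sign (−1)^0·+1^0·-1^1 = -1.
|Ram(-14147, 13702)| = 4, even; anisotropic at {2, 7, 17, 43}.

[2, 7, 17, 43]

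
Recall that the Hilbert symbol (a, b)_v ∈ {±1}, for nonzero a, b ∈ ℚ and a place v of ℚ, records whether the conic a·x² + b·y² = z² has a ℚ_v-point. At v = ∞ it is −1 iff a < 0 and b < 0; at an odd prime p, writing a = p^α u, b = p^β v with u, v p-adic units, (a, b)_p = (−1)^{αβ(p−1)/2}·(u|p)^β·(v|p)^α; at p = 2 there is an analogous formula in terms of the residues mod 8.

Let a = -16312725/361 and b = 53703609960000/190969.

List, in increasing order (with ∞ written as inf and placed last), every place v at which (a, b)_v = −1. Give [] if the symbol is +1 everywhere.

Mod squares: a ≡ -429, b ≡ 561. Check v ∈ {∞, 2, 3, 5, 7, 11, 13, 17, 19, 23}.
v=23: a=23^0·(≡3), b=23^-2·(≡9) mod 23; (3|23)=+1, (9|23)=+1; (−1)^{0·-2·11}·(+1)^-2·(+1)^0 = +1.
v=11: a=11^1·(≡5), b=11^1·(≡7) mod 11; (5|11)=+1, (7|11)=-1; (−1)^{1·1·5}·(+1)^1·(-1)^1 = +1.
v=7: a=7^0·(≡3), b=7^2·(≡2) mod 7; (3|7)=-1, (2|7)=+1; (−1)^{0·2·3}·(-1)^2·(+1)^0 = +1.
v=19: a=19^-2·(≡10), b=19^-2·(≡10) mod 19; (10|19)=-1, (10|19)=-1; (−1)^{-2·-2·9}·(-1)^-2·(-1)^-2 = +1.
v=∞: -429 < 0 and 561 > 0  ⇒  (a,b)_∞ = +1.
v=3: a=3^3·(≡1), b=3^1·(≡1) mod 3; (1|3)=+1, (1|3)=+1; (−1)^{3·1·1}·(+1)^1·(+1)^3 = -1.
v=2: v_2(a)=0, v_2(b)=6; units ≡ 3, 1 (mod 8); ε·ε+αω+βω = 1·0+0·0+6·1 ≡ 0  ⇒  (a,b)_2 = +1.
v=13: a=13^3·(≡5), b=13^2·(≡8) mod 13; (5|13)=-1, (8|13)=-1; (−1)^{3·2·6}·(-1)^2·(-1)^3 = -1.
v=5: a=5^2·(≡1), b=5^4·(≡4) mod 5; (1|5)=+1, (4|5)=+1; (−1)^{2·4·2}·(+1)^4·(+1)^2 = +1.
v=17: a=17^0·(≡4), b=17^3·(≡13) mod 17; (4|17)=+1, (13|17)=+1; (−1)^{0·3·8}·(+1)^3·(+1)^0 = +1.
|Ram(-429, 561)| = 2, even; anisotropic at {3, 13}.

[3, 13]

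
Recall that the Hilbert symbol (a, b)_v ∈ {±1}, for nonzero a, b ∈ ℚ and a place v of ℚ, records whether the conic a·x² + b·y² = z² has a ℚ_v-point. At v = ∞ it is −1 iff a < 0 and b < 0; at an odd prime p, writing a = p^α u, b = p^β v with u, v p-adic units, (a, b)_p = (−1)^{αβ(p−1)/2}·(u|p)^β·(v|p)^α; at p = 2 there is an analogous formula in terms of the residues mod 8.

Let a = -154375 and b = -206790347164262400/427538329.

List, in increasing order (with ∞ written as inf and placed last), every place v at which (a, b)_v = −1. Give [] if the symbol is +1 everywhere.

[7, 11, 13, inf]

(a, b) ≡ (-247, -154) mod (ℚ^×)²; places V = {2, 3, 5, 7, 11, 13, 19, 23, 29, 31, 41, ∞}.
(a,b)_29: α=0, u≡21; β=-2, v≡25 (mod 29); (21|29)=-1, (25|29)=+1; sign (−1)^0·-1^-2·+1^0 = +1.
(a,b)_41: α=0, u≡31; β=2, v≡2 (mod 41); (31|41)=+1, (2|41)=+1; sign (−1)^0·+1^2·+1^0 = +1.
(a,b)_11: α=0, u≡10; β=1, v≡8 (mod 11); (10|11)=-1, (8|11)=-1; sign (−1)^0·-1^1·-1^0 = -1.
(a,b)_2: α=0, β=13; u≡1, v≡3 (mod 8); ε(u)ε(v)=0·1, αω(v)=0·1, βω(u)=13·0; sum ≡ 0  ⇒  +1.
(a,b)_13: α=1, u≡7; β=0, v≡2 (mod 13); (7|13)=-1, (2|13)=-1; sign (−1)^0·-1^0·-1^1 = -1.
(a,b)_19: α=1, u≡7; β=2, v≡9 (mod 19); (7|19)=+1, (9|19)=+1; sign (−1)^0·+1^2·+1^1 = +1.
(a,b)_7: α=0, u≡3; β=5, v≡3 (mod 7); (3|7)=-1, (3|7)=-1; sign (−1)^0·-1^5·-1^0 = -1.
(a,b)_5: α=4, u≡3; β=2, v≡1 (mod 5); (3|5)=-1, (1|5)=+1; sign (−1)^0·-1^2·+1^4 = +1.
(a,b)_3: α=0, u≡2; β=2, v≡2 (mod 3); (2|3)=-1, (2|3)=-1; sign (−1)^0·-1^2·-1^0 = +1.
(a,b)_31: α=0, u≡5; β=-2, v≡28 (mod 31); (5|31)=+1, (28|31)=+1; sign (−1)^0·+1^-2·+1^0 = +1.
(a,b)_∞: sgn(-247)=−, sgn(-154)=−, so -1.
(a,b)_23: α=0, u≡1; β=-2, v≡20 (mod 23); (1|23)=+1, (20|23)=-1; sign (−1)^0·+1^-2·-1^0 = +1.
|Ram(-247, -154)| = 4, even; anisotropic at {7, 11, 13, ∞}.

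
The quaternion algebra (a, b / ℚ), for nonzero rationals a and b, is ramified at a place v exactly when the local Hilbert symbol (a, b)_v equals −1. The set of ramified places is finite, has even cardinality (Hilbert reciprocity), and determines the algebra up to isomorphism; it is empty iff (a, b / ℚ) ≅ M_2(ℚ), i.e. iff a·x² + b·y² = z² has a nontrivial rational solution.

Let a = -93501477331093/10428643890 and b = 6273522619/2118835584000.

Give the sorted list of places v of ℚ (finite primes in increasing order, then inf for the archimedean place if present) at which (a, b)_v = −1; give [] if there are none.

(a, b) ≡ (-2730, 1365) mod (ℚ^×)²; places V = {2, 3, 5, 7, 13, 17, 19, 23, 29, ∞}.
(a,b)_29: α=-2, u≡5; β=-2, v≡14 (mod 29); (5|29)=+1, (14|29)=-1; sign (−1)^0·+1^-2·-1^-2 = +1.
(a,b)_∞: sgn(-2730)=−, sgn(1365)=+, so +1.
(a,b)_17: α=2, u≡7; β=0, v≡11 (mod 17); (7|17)=-1, (11|17)=-1; sign (−1)^0·-1^0·-1^2 = +1.
(a,b)_5: α=-1, u≡4; β=-3, v≡2 (mod 5); (4|5)=+1, (2|5)=-1; sign (−1)^0·+1^-3·-1^-1 = -1.
(a,b)_3: α=-11, u≡2; β=-9, v≡2 (mod 3); (2|3)=-1, (2|3)=-1; sign (−1)^1·-1^-9·-1^-11 = -1.
(a,b)_23: α=2, u≡20; β=2, v≡1 (mod 23); (20|23)=-1, (1|23)=+1; sign (−1)^0·-1^2·+1^2 = +1.
(a,b)_2: α=-1, β=-10; u≡3, v≡5 (mod 8); ε(u)ε(v)=1·0, αω(v)=-1·1, βω(u)=-10·1; sum ≡ 1  ⇒  -1.
(a,b)_7: α=-1, u≡1; β=1, v≡3 (mod 7); (1|7)=+1, (3|7)=-1; sign (−1)^1·+1^1·-1^-1 = +1.
(a,b)_19: α=6, u≡1; β=4, v≡16 (mod 19); (1|19)=+1, (16|19)=+1; sign (−1)^0·+1^4·+1^6 = +1.
(a,b)_13: α=1, u≡7; β=1, v≡12 (mod 13); (7|13)=-1, (12|13)=+1; sign (−1)^0·-1^1·+1^1 = -1.
|Ram(-2730, 1365)| = 4, even; anisotropic at {2, 3, 5, 13}.

[2, 3, 5, 13]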